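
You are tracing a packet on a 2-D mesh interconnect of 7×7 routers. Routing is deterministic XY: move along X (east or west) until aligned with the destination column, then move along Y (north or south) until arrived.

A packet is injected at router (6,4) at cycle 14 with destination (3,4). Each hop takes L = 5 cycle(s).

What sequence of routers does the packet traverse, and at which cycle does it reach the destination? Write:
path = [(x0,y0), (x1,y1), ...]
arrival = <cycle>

t=14: at (6,4)
t=19: at (5,4) after W
t=24: at (4,4) after W
t=29: at (3,4) after W

path = [(6,4), (5,4), (4,4), (3,4)]
arrival = 29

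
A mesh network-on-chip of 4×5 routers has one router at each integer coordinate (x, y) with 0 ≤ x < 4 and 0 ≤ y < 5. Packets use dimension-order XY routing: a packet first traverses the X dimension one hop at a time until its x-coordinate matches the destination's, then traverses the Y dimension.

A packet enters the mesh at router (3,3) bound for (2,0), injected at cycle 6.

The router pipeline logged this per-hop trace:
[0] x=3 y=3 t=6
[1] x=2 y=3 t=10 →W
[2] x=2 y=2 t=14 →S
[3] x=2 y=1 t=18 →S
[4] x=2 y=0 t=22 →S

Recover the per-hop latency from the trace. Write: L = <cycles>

L = 4

Δcyc across hop 0→1: 10 − 6 = 4.
One hop costs L cycles, so L = 4.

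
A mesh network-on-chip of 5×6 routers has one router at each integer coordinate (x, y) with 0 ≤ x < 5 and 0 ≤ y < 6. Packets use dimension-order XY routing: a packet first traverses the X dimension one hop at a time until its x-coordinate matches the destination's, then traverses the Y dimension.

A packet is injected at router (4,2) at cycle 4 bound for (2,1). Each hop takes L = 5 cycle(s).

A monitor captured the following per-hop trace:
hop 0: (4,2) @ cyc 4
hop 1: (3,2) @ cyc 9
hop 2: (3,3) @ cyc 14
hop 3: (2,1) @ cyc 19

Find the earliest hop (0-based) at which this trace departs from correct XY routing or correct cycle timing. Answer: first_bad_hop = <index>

check 1→ d=(-1,0) cyc+5: ok
check 2→ d=(0,1) cyc+5: BAD: Y-move but x=3≠2

first_bad_hop = 2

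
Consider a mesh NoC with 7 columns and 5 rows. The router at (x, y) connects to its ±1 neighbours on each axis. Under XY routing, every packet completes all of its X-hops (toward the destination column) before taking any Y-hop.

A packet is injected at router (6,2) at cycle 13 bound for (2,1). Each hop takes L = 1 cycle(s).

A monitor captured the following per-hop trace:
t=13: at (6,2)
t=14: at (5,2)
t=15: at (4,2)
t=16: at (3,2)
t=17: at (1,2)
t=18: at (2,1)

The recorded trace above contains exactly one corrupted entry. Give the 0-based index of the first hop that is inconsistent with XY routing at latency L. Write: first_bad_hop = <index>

hop 1: step (-1,+0), +1 cyc — ok
hop 2: step (-1,+0), +1 cyc — ok
hop 3: step (-1,+0), +1 cyc — ok
hop 4: step (-2,+0), +1 cyc — BAD: non-unit step

first_bad_hop = 4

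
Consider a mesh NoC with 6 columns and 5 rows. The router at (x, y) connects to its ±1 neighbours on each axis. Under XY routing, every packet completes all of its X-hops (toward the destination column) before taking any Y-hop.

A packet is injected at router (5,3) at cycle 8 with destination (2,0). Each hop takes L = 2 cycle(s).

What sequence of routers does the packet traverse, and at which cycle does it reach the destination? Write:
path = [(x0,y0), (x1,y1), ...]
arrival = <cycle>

path = [(5,3), (4,3), (3,3), (2,3), (2,2), (2,1), (2,0)]
arrival = 20

hop 0: (5,3) @ cyc 8
hop 1: (4,3) @ cyc 10  [W]
hop 2: (3,3) @ cyc 12  [W]
hop 3: (2,3) @ cyc 14  [W]
hop 4: (2,2) @ cyc 16  [S]
hop 5: (2,1) @ cyc 18  [S]
hop 6: (2,0) @ cyc 20  [S]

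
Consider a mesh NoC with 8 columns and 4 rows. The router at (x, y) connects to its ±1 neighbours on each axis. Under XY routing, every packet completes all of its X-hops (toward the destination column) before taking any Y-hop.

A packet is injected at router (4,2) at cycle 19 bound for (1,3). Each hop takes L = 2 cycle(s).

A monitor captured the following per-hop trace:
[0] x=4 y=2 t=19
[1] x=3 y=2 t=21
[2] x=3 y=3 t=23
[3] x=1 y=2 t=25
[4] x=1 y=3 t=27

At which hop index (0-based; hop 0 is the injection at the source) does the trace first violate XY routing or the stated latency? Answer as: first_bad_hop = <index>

check 1→ d=(-1,0) cyc+2: ok
check 2→ d=(0,1) cyc+2: BAD: Y-move but x=3≠1

first_bad_hop = 2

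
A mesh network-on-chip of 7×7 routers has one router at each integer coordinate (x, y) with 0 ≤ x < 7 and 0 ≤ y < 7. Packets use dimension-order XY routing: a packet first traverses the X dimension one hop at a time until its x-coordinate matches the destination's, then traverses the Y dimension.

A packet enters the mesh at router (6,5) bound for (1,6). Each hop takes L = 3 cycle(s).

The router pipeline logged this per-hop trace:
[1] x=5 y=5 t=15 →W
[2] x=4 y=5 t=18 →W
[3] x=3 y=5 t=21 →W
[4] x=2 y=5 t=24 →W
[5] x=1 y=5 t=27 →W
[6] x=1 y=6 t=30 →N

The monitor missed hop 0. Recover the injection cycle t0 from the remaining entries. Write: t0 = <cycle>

Hop 1 reached at cycle 15; hop k is at t0 + k·L.
Subtract one hop: t0 = 15 − 3 = 12.

t0 = 12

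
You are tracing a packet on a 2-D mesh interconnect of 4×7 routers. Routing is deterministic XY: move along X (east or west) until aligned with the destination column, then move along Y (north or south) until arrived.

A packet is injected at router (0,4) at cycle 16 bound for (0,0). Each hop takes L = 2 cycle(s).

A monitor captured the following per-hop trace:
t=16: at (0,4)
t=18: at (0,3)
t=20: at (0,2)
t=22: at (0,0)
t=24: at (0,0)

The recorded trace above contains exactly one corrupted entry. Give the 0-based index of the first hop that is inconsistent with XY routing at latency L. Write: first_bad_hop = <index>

[1] (+0,-1) / 2c ⇒ ok
[2] (+0,-1) / 2c ⇒ ok
[3] (+0,-2) / 2c ⇒ BAD: non-unit step

first_bad_hop = 3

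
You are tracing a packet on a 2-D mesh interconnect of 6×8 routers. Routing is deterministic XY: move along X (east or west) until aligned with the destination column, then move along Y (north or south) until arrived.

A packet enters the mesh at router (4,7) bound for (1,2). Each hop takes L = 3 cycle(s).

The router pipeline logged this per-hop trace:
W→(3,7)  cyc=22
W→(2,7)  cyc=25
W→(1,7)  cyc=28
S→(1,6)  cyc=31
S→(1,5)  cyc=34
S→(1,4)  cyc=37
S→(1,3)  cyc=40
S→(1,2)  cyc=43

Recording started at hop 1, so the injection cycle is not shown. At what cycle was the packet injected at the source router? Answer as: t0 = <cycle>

cyc[1] = 22 and cyc[k] = t0 + k·L for every k.
Therefore t0 = 22 − L = 19.

t0 = 19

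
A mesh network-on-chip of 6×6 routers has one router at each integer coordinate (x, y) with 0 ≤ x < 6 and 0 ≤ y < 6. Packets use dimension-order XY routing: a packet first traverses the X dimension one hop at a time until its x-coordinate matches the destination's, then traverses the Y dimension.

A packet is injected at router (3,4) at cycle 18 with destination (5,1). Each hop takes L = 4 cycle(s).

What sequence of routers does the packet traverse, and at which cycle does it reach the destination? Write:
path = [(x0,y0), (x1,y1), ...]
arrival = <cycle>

path = [(3,4), (4,4), (5,4), (5,3), (5,2), (5,1)]
arrival = 38

hop 0: (3,4) @ cyc 18
hop 1: (4,4) @ cyc 22  [E]
hop 2: (5,4) @ cyc 26  [E]
hop 3: (5,3) @ cyc 30  [S]
hop 4: (5,2) @ cyc 34  [S]
hop 5: (5,1) @ cyc 38  [S]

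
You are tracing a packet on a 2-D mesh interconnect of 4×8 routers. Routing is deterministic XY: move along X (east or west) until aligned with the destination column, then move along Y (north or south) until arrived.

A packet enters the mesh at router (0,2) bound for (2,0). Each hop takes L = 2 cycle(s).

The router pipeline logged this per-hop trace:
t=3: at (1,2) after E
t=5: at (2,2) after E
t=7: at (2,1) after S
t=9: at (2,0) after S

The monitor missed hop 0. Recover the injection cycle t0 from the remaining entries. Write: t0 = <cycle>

cyc[1] = 3 and cyc[k] = t0 + k·L for every k.
Therefore t0 = 3 − L = 1.

t0 = 1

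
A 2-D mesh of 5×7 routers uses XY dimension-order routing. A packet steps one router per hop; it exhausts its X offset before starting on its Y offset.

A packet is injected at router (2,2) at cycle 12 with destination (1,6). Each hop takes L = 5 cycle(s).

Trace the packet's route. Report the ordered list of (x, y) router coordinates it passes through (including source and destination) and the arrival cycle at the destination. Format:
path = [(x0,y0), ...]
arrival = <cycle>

src (2,2)  cyc=12
W→(1,2)  cyc=17
N→(1,3)  cyc=22
N→(1,4)  cyc=27
N→(1,5)  cyc=32
N→(1,6)  cyc=37

path = [(2,2), (1,2), (1,3), (1,4), (1,5), (1,6)]
arrival = 37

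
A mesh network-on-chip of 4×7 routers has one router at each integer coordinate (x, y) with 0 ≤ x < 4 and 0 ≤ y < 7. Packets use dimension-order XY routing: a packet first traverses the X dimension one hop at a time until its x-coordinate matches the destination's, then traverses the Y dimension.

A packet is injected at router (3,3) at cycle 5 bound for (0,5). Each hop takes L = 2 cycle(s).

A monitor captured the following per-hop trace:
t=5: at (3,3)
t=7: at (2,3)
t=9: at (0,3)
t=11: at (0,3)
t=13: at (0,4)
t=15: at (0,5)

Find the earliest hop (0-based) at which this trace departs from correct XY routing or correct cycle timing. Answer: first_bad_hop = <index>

[1] (-1,+0) / 2c ⇒ ok
[2] (-2,+0) / 2c ⇒ BAD: non-unit step

first_bad_hop = 2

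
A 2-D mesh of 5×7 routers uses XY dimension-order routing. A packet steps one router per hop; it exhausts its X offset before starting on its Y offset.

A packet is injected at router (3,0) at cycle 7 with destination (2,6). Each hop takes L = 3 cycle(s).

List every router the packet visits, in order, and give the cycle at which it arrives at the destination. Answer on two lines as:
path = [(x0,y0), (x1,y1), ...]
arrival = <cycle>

path = [(3,0), (2,0), (2,1), (2,2), (2,3), (2,4), (2,5), (2,6)]
arrival = 28

#0 — 3,0 | c7
#1 — 2,0 | c10 | W
#2 — 2,1 | c13 | N
#3 — 2,2 | c16 | N
#4 — 2,3 | c19 | N
#5 — 2,4 | c22 | N
#6 — 2,5 | c25 | N
#7 — 2,6 | c28 | N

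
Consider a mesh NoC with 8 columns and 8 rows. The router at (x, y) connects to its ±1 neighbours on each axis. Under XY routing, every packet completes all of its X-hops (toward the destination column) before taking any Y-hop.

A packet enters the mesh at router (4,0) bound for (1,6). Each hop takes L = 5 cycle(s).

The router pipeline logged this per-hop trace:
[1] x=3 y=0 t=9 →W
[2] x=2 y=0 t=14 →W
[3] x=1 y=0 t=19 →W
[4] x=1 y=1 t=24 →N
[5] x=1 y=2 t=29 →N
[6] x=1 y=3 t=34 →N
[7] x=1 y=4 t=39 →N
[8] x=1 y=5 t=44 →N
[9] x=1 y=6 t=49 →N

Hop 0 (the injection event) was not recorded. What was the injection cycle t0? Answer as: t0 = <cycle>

Hop 1 reached at cycle 9; hop k is at t0 + k·L.
Therefore t0 = 9 − L = 4.

t0 = 4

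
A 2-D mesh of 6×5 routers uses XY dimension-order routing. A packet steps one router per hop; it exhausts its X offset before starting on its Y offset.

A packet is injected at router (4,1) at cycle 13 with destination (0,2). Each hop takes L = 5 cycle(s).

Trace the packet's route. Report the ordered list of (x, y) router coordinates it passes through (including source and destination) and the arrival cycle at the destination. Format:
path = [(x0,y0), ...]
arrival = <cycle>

path = [(4,1), (3,1), (2,1), (1,1), (0,1), (0,2)]
arrival = 38

#0 — 4,1 | c13
#1 — 3,1 | c18 | W
#2 — 2,1 | c23 | W
#3 — 1,1 | c28 | W
#4 — 0,1 | c33 | W
#5 — 0,2 | c38 | N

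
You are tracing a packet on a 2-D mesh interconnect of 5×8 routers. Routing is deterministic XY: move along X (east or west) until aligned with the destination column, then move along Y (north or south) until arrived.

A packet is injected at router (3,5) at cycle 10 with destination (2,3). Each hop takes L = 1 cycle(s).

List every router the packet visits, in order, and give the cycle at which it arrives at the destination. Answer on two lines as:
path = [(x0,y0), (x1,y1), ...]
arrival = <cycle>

path = [(3,5), (2,5), (2,4), (2,3)]
arrival = 13

t=10: at (3,5)
t=11: at (2,5) after W
t=12: at (2,4) after S
t=13: at (2,3) after S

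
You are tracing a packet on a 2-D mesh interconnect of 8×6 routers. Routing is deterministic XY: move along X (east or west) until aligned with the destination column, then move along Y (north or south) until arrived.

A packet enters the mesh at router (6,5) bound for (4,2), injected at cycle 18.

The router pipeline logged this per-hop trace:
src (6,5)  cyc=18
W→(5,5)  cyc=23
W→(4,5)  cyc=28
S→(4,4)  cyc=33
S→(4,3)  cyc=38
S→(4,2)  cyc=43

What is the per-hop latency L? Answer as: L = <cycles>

From hop 0 (18) to hop 1 (23): +5 cycles.
Per-hop latency L = Δcyc = 5.

L = 5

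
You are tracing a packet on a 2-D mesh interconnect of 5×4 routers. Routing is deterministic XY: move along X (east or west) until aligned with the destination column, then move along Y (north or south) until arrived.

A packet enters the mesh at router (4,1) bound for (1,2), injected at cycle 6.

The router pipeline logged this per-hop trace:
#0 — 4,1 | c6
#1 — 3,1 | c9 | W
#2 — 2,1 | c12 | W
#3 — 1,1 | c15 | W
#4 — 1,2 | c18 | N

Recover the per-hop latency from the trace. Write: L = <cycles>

Δcyc across hop 0→1: 9 − 6 = 3.
That increment is L by definition: L = 3.

L = 3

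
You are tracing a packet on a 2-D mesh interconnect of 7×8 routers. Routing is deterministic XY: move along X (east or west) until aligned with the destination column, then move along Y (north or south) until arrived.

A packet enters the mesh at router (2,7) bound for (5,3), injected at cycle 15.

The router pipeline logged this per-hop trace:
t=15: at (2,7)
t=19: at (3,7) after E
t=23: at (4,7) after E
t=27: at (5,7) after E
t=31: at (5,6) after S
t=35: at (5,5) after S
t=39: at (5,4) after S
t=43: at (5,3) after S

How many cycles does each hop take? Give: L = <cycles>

Between hops 0 and 1 the cycle counter advances 19 − 15 = 4.
Per-hop latency L = Δcyc = 4.

L = 4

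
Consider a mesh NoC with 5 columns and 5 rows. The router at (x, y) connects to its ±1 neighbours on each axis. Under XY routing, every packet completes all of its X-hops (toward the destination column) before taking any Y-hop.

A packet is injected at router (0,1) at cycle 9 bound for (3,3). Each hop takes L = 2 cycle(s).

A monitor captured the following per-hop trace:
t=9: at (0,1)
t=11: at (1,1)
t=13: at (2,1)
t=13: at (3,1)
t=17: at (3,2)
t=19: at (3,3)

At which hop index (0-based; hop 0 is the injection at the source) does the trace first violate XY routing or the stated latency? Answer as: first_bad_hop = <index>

check 1→ d=(1,0) cyc+2: ok
check 2→ d=(1,0) cyc+2: ok
check 3→ d=(1,0) cyc+0: BAD: Δcyc=0≠L

first_bad_hop = 3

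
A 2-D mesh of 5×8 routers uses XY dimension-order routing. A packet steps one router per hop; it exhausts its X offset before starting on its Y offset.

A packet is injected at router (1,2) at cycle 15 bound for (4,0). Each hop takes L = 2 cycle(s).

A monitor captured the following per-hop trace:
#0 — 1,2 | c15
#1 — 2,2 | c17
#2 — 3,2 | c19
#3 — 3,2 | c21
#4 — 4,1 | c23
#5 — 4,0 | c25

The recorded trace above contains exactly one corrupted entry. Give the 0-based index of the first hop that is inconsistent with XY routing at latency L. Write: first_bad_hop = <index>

first_bad_hop = 3

  1: Δx=+1 Δy=+0 Δt=2 [ok]
  2: Δx=+1 Δy=+0 Δt=2 [ok]
  3: Δx=+0 Δy=+0 Δt=2 [BAD: non-unit step]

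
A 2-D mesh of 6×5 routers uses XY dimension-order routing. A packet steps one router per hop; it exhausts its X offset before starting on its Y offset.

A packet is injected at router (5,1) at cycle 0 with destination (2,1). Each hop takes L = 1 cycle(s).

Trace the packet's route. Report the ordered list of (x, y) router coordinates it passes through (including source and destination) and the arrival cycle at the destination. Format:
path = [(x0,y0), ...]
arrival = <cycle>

path = [(5,1), (4,1), (3,1), (2,1)]
arrival = 3

#0 — 5,1 | c0
#1 — 4,1 | c1 | W
#2 — 3,1 | c2 | W
#3 — 2,1 | c3 | W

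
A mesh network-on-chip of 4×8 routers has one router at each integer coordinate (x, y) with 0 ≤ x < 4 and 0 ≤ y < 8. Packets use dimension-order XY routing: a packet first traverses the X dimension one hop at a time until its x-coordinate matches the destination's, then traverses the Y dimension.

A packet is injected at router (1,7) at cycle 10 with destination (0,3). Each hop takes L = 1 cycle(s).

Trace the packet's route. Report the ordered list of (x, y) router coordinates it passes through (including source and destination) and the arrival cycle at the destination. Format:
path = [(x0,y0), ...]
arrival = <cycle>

[0] x=1 y=7 t=10
[1] x=0 y=7 t=11 →W
[2] x=0 y=6 t=12 →S
[3] x=0 y=5 t=13 →S
[4] x=0 y=4 t=14 →S
[5] x=0 y=3 t=15 →S

path = [(1,7), (0,7), (0,6), (0,5), (0,4), (0,3)]
arrival = 15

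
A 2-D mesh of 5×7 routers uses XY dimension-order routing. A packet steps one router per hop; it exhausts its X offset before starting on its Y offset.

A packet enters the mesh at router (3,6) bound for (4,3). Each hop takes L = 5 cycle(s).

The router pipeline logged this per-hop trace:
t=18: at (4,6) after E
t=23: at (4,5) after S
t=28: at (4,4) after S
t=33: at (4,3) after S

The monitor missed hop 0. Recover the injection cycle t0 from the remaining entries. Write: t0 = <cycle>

t0 = 13

cyc[1] = 18 and cyc[k] = t0 + k·L for every k.
Subtract one hop: t0 = 18 − 5 = 13.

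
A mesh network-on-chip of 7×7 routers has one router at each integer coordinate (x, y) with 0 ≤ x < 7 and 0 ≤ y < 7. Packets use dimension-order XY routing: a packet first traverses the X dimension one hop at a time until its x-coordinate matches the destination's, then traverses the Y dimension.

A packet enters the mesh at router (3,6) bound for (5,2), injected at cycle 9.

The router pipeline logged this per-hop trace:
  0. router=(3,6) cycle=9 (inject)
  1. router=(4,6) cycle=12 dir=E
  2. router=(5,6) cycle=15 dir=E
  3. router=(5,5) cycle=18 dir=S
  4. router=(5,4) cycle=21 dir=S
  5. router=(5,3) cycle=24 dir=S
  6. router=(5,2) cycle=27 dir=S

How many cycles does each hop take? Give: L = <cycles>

From hop 0 (9) to hop 1 (12): +3 cycles.
Each hop adds L, hence L = 3.

L = 3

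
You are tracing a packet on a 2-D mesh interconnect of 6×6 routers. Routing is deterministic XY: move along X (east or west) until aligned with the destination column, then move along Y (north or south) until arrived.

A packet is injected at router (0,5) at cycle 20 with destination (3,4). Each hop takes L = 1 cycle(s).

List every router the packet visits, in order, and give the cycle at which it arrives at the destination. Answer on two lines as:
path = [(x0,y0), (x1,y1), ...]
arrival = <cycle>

path = [(0,5), (1,5), (2,5), (3,5), (3,4)]
arrival = 24

hop 0: (0,5) @ cyc 20
hop 1: (1,5) @ cyc 21  [E]
hop 2: (2,5) @ cyc 22  [E]
hop 3: (3,5) @ cyc 23  [E]
hop 4: (3,4) @ cyc 24  [S]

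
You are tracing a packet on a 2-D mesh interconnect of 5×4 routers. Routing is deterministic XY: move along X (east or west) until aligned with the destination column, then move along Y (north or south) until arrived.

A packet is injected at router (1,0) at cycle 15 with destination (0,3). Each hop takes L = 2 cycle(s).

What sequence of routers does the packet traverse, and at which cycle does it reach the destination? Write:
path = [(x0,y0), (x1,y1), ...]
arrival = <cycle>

path = [(1,0), (0,0), (0,1), (0,2), (0,3)]
arrival = 23

t=15: at (1,0)
t=17: at (0,0) after W
t=19: at (0,1) after N
t=21: at (0,2) after N
t=23: at (0,3) after N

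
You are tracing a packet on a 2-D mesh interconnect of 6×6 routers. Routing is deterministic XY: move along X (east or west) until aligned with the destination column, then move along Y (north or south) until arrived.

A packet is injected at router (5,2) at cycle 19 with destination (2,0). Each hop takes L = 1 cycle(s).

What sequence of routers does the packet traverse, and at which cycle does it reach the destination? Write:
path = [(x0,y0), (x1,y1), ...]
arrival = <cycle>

path = [(5,2), (4,2), (3,2), (2,2), (2,1), (2,0)]
arrival = 24

src (5,2)  cyc=19
W→(4,2)  cyc=20
W→(3,2)  cyc=21
W→(2,2)  cyc=22
S→(2,1)  cyc=23
S→(2,0)  cyc=24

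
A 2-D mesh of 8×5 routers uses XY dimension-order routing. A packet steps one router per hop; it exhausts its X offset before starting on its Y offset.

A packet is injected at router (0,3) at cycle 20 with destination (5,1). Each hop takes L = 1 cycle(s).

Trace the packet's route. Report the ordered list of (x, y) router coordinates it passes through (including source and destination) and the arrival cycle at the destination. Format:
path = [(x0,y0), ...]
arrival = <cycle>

  0. router=(0,3) cycle=20 (inject)
  1. router=(1,3) cycle=21 dir=E
  2. router=(2,3) cycle=22 dir=E
  3. router=(3,3) cycle=23 dir=E
  4. router=(4,3) cycle=24 dir=E
  5. router=(5,3) cycle=25 dir=E
  6. router=(5,2) cycle=26 dir=S
  7. router=(5,1) cycle=27 dir=S

path = [(0,3), (1,3), (2,3), (3,3), (4,3), (5,3), (5,2), (5,1)]
arrival = 27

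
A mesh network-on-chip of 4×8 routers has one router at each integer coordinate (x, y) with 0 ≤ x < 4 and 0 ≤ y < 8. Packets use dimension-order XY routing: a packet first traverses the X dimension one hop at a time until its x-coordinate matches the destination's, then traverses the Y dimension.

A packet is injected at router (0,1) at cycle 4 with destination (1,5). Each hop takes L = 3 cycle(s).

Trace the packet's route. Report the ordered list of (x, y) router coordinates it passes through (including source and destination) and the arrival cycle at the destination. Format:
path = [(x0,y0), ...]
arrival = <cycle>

hop 0: (0,1) @ cyc 4
hop 1: (1,1) @ cyc 7  [E]
hop 2: (1,2) @ cyc 10  [N]
hop 3: (1,3) @ cyc 13  [N]
hop 4: (1,4) @ cyc 16  [N]
hop 5: (1,5) @ cyc 19  [N]

path = [(0,1), (1,1), (1,2), (1,3), (1,4), (1,5)]
arrival = 19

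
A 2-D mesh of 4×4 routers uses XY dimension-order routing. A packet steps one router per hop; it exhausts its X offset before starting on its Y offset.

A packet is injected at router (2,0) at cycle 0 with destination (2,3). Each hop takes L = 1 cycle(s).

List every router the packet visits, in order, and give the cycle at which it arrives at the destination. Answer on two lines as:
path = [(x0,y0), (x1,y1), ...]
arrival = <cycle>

  0. router=(2,0) cycle=0 (inject)
  1. router=(2,1) cycle=1 dir=N
  2. router=(2,2) cycle=2 dir=N
  3. router=(2,3) cycle=3 dir=N

path = [(2,0), (2,1), (2,2), (2,3)]
arrival = 3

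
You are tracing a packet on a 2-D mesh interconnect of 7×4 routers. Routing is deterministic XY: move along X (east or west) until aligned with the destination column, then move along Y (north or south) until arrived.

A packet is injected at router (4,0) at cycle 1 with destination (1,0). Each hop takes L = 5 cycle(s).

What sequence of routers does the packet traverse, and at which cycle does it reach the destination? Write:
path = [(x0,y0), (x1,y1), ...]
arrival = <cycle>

path = [(4,0), (3,0), (2,0), (1,0)]
arrival = 16

#0 — 4,0 | c1
#1 — 3,0 | c6 | W
#2 — 2,0 | c11 | W
#3 — 1,0 | c16 | W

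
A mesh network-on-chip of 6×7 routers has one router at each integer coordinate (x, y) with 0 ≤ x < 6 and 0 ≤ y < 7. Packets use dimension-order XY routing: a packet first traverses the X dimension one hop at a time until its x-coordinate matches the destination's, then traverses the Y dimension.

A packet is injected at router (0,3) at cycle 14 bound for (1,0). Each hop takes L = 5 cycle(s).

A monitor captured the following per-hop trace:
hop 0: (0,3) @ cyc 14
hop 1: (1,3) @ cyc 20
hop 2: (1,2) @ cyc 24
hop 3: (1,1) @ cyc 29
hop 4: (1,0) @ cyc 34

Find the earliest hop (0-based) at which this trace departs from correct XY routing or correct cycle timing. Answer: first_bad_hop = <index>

first_bad_hop = 1

hop 1: step (+1,+0), +6 cyc — BAD: Δcyc=6≠L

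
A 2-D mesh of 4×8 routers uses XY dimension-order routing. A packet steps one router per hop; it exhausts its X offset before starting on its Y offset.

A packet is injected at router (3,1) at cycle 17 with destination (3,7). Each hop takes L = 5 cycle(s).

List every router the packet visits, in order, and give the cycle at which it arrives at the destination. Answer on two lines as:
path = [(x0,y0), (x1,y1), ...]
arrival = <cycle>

path = [(3,1), (3,2), (3,3), (3,4), (3,5), (3,6), (3,7)]
arrival = 47

src (3,1)  cyc=17
N→(3,2)  cyc=22
N→(3,3)  cyc=27
N→(3,4)  cyc=32
N→(3,5)  cyc=37
N→(3,6)  cyc=42
N→(3,7)  cyc=47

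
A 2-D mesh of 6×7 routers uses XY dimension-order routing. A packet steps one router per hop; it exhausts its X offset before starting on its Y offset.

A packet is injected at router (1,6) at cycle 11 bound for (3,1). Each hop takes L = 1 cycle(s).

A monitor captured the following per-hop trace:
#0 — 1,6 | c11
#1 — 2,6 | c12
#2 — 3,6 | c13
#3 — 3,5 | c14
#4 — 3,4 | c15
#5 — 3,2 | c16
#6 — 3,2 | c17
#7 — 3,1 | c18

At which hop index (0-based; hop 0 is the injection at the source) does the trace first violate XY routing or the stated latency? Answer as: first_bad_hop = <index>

first_bad_hop = 5

[1] (+1,+0) / 1c ⇒ ok
[2] (+1,+0) / 1c ⇒ ok
[3] (+0,-1) / 1c ⇒ ok
[4] (+0,-1) / 1c ⇒ ok
[5] (+0,-2) / 1c ⇒ BAD: non-unit step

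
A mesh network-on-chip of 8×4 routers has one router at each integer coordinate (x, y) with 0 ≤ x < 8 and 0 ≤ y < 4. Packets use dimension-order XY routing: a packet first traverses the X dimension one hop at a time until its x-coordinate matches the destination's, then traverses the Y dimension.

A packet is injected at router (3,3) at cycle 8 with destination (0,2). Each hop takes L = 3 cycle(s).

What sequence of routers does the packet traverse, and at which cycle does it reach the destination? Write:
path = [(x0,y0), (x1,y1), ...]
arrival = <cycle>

path = [(3,3), (2,3), (1,3), (0,3), (0,2)]
arrival = 20

#0 — 3,3 | c8
#1 — 2,3 | c11 | W
#2 — 1,3 | c14 | W
#3 — 0,3 | c17 | W
#4 — 0,2 | c20 | S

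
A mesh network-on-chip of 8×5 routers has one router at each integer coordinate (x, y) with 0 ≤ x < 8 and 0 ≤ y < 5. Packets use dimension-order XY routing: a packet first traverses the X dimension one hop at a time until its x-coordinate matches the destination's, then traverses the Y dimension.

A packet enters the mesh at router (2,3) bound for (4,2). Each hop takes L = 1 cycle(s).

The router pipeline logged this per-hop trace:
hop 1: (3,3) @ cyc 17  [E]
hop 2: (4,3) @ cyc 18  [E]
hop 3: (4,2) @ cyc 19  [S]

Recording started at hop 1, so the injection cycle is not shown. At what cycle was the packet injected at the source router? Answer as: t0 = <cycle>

Hop 1 reached at cycle 17; hop k is at t0 + k·L.
Therefore t0 = 17 − L = 16.

t0 = 16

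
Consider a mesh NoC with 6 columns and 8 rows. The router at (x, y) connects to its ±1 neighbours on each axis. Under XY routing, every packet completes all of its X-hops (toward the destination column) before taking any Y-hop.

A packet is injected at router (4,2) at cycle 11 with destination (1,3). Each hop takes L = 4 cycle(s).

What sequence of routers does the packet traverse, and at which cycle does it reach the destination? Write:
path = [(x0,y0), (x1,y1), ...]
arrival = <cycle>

path = [(4,2), (3,2), (2,2), (1,2), (1,3)]
arrival = 27

t=11: at (4,2)
t=15: at (3,2) after W
t=19: at (2,2) after W
t=23: at (1,2) after W
t=27: at (1,3) after N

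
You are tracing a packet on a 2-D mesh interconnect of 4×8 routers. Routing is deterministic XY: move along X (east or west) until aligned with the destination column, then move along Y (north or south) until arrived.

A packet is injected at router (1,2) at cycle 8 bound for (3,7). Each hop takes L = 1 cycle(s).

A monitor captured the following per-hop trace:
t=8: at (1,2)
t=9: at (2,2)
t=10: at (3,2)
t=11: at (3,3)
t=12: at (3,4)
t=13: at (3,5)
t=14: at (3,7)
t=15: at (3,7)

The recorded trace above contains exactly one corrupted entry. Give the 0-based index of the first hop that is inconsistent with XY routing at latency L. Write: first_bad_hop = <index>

first_bad_hop = 6

hop 1: step (+1,+0), +1 cyc — ok
hop 2: step (+1,+0), +1 cyc — ok
hop 3: step (+0,+1), +1 cyc — ok
hop 4: step (+0,+1), +1 cyc — ok
hop 5: step (+0,+1), +1 cyc — ok
hop 6: step (+0,+2), +1 cyc — BAD: non-unit step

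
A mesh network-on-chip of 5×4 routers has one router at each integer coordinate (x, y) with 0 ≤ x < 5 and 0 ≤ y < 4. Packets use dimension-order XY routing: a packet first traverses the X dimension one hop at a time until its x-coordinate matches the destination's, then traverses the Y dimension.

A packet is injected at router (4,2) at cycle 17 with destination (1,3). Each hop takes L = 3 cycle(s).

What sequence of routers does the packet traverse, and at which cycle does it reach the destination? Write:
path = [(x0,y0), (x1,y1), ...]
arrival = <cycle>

path = [(4,2), (3,2), (2,2), (1,2), (1,3)]
arrival = 29

hop 0: (4,2) @ cyc 17
hop 1: (3,2) @ cyc 20  [W]
hop 2: (2,2) @ cyc 23  [W]
hop 3: (1,2) @ cyc 26  [W]
hop 4: (1,3) @ cyc 29  [N]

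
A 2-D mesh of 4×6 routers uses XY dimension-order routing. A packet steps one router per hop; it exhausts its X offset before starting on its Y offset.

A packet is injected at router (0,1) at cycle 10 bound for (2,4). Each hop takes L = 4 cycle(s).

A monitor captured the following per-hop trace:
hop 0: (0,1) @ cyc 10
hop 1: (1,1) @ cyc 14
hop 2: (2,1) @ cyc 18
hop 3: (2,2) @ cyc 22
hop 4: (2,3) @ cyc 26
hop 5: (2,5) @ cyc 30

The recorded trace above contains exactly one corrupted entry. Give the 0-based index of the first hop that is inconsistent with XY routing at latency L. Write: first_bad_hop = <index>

  1: Δx=+1 Δy=+0 Δt=4 [ok]
  2: Δx=+1 Δy=+0 Δt=4 [ok]
  3: Δx=+0 Δy=+1 Δt=4 [ok]
  4: Δx=+0 Δy=+1 Δt=4 [ok]
  5: Δx=+0 Δy=+2 Δt=4 [BAD: non-unit step]

first_bad_hop = 5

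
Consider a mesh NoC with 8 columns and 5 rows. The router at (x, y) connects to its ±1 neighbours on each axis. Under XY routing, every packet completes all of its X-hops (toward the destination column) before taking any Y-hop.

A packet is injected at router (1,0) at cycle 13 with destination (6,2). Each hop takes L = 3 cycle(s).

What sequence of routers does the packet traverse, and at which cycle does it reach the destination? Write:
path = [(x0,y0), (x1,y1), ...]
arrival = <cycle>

hop 0: (1,0) @ cyc 13
hop 1: (2,0) @ cyc 16  [E]
hop 2: (3,0) @ cyc 19  [E]
hop 3: (4,0) @ cyc 22  [E]
hop 4: (5,0) @ cyc 25  [E]
hop 5: (6,0) @ cyc 28  [E]
hop 6: (6,1) @ cyc 31  [N]
hop 7: (6,2) @ cyc 34  [N]

path = [(1,0), (2,0), (3,0), (4,0), (5,0), (6,0), (6,1), (6,2)]
arrival = 34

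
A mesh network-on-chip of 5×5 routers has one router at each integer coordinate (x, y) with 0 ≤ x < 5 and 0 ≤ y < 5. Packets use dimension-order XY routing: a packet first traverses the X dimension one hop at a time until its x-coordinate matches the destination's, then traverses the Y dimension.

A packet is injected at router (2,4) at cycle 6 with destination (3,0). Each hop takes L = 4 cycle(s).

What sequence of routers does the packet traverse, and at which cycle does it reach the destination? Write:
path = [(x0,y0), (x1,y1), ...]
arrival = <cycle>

path = [(2,4), (3,4), (3,3), (3,2), (3,1), (3,0)]
arrival = 26

#0 — 2,4 | c6
#1 — 3,4 | c10 | E
#2 — 3,3 | c14 | S
#3 — 3,2 | c18 | S
#4 — 3,1 | c22 | S
#5 — 3,0 | c26 | S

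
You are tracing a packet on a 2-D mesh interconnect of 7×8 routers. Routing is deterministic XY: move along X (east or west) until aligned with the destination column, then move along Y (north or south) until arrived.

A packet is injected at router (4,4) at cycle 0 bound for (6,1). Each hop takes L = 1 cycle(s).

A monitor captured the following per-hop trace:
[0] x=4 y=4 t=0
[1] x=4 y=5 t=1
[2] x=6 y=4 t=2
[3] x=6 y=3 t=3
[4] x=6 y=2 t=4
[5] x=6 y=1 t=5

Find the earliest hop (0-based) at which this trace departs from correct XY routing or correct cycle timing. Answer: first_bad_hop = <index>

first_bad_hop = 1

check 1→ d=(0,1) cyc+1: BAD: Y-move but x=4≠6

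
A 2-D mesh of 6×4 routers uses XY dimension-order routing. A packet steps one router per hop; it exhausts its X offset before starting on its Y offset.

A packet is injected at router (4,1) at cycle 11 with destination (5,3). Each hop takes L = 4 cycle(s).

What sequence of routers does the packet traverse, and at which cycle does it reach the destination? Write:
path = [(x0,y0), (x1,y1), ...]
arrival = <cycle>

path = [(4,1), (5,1), (5,2), (5,3)]
arrival = 23

[0] x=4 y=1 t=11
[1] x=5 y=1 t=15 →E
[2] x=5 y=2 t=19 →N
[3] x=5 y=3 t=23 →N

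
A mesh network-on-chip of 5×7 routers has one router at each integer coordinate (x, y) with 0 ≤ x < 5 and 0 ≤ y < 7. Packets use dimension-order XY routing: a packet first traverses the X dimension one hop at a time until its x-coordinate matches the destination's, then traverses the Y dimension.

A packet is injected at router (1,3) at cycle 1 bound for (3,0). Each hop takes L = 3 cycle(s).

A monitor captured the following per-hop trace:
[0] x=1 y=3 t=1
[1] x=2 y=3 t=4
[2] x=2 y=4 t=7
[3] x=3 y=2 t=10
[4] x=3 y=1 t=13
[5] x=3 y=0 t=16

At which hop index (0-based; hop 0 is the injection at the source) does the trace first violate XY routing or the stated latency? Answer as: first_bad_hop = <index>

[1] (+1,+0) / 3c ⇒ ok
[2] (+0,+1) / 3c ⇒ BAD: Y-move but x=2≠3

first_bad_hop = 2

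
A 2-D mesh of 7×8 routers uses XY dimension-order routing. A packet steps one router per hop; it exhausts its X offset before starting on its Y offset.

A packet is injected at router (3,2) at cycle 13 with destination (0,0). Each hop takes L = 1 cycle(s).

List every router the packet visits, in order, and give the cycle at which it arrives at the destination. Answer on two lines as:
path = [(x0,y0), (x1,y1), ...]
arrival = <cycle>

path = [(3,2), (2,2), (1,2), (0,2), (0,1), (0,0)]
arrival = 18

[0] x=3 y=2 t=13
[1] x=2 y=2 t=14 →W
[2] x=1 y=2 t=15 →W
[3] x=0 y=2 t=16 →W
[4] x=0 y=1 t=17 →S
[5] x=0 y=0 t=18 →S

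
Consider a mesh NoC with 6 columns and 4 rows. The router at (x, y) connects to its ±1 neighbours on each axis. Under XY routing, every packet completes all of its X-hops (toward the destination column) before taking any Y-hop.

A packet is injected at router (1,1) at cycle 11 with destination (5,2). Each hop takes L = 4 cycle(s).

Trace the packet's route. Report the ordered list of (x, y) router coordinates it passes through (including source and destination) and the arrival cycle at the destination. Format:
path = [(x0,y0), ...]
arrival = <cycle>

path = [(1,1), (2,1), (3,1), (4,1), (5,1), (5,2)]
arrival = 31

#0 — 1,1 | c11
#1 — 2,1 | c15 | E
#2 — 3,1 | c19 | E
#3 — 4,1 | c23 | E
#4 — 5,1 | c27 | E
#5 — 5,2 | c31 | N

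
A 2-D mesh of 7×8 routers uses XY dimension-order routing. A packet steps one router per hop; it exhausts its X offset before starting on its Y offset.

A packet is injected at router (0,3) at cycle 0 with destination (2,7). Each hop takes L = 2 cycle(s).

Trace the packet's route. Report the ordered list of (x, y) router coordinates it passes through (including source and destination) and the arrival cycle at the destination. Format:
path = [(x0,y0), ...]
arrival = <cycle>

src (0,3)  cyc=0
E→(1,3)  cyc=2
E→(2,3)  cyc=4
N→(2,4)  cyc=6
N→(2,5)  cyc=8
N→(2,6)  cyc=10
N→(2,7)  cyc=12

path = [(0,3), (1,3), (2,3), (2,4), (2,5), (2,6), (2,7)]
arrival = 12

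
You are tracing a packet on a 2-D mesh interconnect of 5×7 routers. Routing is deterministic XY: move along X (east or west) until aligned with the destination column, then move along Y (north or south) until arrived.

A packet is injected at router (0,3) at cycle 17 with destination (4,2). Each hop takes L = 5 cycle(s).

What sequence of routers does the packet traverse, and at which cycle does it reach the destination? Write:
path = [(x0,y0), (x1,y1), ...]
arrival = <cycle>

path = [(0,3), (1,3), (2,3), (3,3), (4,3), (4,2)]
arrival = 42

hop 0: (0,3) @ cyc 17
hop 1: (1,3) @ cyc 22  [E]
hop 2: (2,3) @ cyc 27  [E]
hop 3: (3,3) @ cyc 32  [E]
hop 4: (4,3) @ cyc 37  [E]
hop 5: (4,2) @ cyc 42  [S]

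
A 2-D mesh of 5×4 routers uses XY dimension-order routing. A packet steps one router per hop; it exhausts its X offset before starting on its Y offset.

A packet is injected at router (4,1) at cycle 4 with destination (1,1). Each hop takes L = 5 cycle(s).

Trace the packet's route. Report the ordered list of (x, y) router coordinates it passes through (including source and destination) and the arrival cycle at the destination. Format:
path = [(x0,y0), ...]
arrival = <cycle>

t=4: at (4,1)
t=9: at (3,1) after W
t=14: at (2,1) after W
t=19: at (1,1) after W

path = [(4,1), (3,1), (2,1), (1,1)]
arrival = 19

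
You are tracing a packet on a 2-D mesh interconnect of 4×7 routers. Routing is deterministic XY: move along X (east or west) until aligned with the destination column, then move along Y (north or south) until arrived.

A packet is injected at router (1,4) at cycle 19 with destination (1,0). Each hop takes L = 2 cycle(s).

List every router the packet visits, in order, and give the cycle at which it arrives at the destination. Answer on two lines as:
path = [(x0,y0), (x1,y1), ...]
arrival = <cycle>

  0. router=(1,4) cycle=19 (inject)
  1. router=(1,3) cycle=21 dir=S
  2. router=(1,2) cycle=23 dir=S
  3. router=(1,1) cycle=25 dir=S
  4. router=(1,0) cycle=27 dir=S

path = [(1,4), (1,3), (1,2), (1,1), (1,0)]
arrival = 27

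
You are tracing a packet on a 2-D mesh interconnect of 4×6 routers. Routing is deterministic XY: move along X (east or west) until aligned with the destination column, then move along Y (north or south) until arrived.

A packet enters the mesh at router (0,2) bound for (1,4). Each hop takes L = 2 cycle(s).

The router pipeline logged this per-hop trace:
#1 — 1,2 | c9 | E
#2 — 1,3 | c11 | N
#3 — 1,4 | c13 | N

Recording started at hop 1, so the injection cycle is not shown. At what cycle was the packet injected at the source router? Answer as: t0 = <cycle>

At hop 1 the cycle is 9; in general cyc_k = t0 + kL.
t0 = cyc[1] − L = 9 − 2 = 7.

t0 = 7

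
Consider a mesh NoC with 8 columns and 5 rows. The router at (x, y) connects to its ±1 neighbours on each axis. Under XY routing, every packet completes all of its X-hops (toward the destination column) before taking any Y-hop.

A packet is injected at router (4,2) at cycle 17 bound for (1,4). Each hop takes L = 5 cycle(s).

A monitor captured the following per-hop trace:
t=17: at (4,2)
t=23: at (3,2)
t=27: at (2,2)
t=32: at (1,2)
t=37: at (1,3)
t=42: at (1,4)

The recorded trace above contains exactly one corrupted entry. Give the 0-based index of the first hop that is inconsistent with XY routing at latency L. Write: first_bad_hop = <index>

first_bad_hop = 1

  1: Δx=-1 Δy=+0 Δt=6 [BAD: Δcyc=6≠L]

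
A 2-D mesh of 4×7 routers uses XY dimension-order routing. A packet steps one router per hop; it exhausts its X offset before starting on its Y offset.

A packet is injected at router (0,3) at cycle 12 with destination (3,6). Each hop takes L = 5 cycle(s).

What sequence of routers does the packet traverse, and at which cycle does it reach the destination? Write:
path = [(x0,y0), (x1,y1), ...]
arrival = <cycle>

#0 — 0,3 | c12
#1 — 1,3 | c17 | E
#2 — 2,3 | c22 | E
#3 — 3,3 | c27 | E
#4 — 3,4 | c32 | N
#5 — 3,5 | c37 | N
#6 — 3,6 | c42 | N

path = [(0,3), (1,3), (2,3), (3,3), (3,4), (3,5), (3,6)]
arrival = 42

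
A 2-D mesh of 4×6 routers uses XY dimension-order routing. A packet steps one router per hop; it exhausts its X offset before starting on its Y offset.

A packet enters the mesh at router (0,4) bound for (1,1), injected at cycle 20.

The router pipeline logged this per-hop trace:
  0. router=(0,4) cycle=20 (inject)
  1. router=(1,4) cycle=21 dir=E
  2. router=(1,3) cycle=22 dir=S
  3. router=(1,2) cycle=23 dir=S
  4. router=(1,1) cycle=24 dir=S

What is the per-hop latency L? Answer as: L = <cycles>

L = 1

From hop 0 (20) to hop 1 (21): +1 cycles.
Per-hop latency L = Δcyc = 1.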